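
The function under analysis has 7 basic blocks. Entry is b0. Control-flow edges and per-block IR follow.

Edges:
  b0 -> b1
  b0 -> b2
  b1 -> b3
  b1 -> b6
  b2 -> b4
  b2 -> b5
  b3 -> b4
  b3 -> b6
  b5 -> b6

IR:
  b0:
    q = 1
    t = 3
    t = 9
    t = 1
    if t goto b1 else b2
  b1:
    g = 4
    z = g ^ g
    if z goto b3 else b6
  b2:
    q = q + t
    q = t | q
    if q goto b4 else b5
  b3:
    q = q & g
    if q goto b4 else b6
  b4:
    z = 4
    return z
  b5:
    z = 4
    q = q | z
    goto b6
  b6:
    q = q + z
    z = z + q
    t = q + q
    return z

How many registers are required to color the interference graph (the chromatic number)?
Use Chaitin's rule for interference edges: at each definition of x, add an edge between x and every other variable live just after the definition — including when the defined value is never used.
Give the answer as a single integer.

Answer: 3

Derivation:
Block summaries:
  b0: {q,t} / ∅
  b1: {g,z} / ∅
  b2: {q} / {q,t}
  b3: {q} / {g,q}
  b4: {z} / ∅
  b5: {q,z} / {q}
  b6: {q,t,z} / {q,z}

Live sets:
  live b0: ∅→{q,t}
  live b1: {q}→{g,q,z}
  live b2: {q,t}→{q}
  live b3: {g,q,z}→{q,z}
  live b4: ∅→∅
  live b5: {q}→{q,z}
  live b6: {q,z}→∅

Conflict graph:
  g↔{q,z}
  q↔{g,t,z}
  t↔{q,z}
  z↔{g,q,t}

Registers:
  lower bound: {g,q,z} mutually conflict ⇒ χ ≥ 3
  assign g→R2 q→R0 t→R2 z→R1 — no edge inside a register ⇒ χ ≤ 3
  χ = 3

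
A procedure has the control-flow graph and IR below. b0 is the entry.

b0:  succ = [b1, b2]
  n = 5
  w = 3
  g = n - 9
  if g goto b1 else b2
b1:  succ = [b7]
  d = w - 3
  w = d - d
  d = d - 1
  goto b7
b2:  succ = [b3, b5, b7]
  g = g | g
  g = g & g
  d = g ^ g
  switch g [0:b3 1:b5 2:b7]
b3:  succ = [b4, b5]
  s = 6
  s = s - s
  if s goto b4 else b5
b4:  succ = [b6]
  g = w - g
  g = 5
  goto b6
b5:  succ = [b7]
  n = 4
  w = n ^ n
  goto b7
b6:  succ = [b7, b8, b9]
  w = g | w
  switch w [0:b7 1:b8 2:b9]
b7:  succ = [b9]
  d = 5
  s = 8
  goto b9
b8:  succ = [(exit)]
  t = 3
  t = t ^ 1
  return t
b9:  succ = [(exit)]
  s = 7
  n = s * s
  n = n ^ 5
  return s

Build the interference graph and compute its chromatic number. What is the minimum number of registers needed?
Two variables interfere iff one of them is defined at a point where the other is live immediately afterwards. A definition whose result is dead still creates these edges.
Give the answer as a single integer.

Answer: 3

Analysis:
Per-block:
  b0 def {g,n,w} use ∅
  b1 def {d,w} use {w}
  b2 def {d,g} use {g}
  b3 def {s} use ∅
  b4 def {g} use {g,w}
  b5 def {n,w} use ∅
  b6 def {w} use {g,w}
  b7 def {d,s} use ∅
  b8 def {t} use ∅
  b9 def {n,s} use ∅

Liveness:
  b0 li=∅ lo={g,w}
  b1 li={w} lo=∅
  b2 li={g,w} lo={g,w}
  b3 li={g,w} lo={g,w}
  b4 li={g,w} lo={g,w}
  b5 li=∅ lo=∅
  b6 li={g,w} lo=∅
  b7 li=∅ lo=∅
  b8 li=∅ lo=∅
  b9 li=∅ lo=∅

Conflict graph:
  d — {g,w}
  g — {d,s,w}
  n — {s,w}
  s — {g,n,w}
  t — ∅
  w — {d,g,n,s}

Chromatic number:
  clique {d,g,w} ⇒ need ≥ 3
  assign d→r2 g→r1 n→r1 s→r2 t→r0 w→r0 — no edge inside a register ⇒ χ ≤ 3
  χ = 3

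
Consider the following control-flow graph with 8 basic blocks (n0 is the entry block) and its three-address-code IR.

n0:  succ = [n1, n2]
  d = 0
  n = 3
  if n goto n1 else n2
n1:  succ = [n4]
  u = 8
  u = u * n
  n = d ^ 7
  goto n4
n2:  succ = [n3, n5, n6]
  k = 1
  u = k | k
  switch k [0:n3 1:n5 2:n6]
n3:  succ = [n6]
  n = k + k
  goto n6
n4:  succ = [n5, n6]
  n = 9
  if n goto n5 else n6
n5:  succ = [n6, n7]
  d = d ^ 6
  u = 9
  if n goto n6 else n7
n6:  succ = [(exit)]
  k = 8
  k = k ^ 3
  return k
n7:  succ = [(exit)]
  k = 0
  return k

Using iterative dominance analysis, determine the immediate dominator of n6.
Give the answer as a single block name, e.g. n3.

idom tree: n1←n0 n2←n0 n3←n2 n4←n1 n5←n0 n6←n0 n7←n5
Dom∩ at merges:
  n5: preds {n2,n4}: {n0,n2} ∩ {n0,n1,n4} = {n0}; idom=n0
  n6: preds {n2,n3,n4,n5}: {n0,n2} ∩ {n0,n2,n3} ∩ {n0,n1,n4} ∩ {n0,n5} = {n0}; idom=n0

idom(n6) = n0

Answer: n0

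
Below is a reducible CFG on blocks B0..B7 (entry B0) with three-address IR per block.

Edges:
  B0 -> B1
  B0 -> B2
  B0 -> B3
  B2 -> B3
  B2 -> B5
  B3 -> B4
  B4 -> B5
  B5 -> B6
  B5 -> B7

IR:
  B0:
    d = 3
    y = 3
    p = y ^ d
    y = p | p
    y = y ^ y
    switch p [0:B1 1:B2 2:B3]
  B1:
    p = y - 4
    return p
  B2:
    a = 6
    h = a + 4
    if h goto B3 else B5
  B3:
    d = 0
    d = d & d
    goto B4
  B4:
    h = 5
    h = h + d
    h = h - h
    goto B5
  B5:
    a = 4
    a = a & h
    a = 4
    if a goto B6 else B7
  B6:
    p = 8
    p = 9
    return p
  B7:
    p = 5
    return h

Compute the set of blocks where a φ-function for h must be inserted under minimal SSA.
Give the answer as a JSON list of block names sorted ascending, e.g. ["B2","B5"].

idom tree: B1←B0 B2←B0 B3←B0 B4←B3 B5←B0 B6←B5 B7←B5
Dom∩ at merges:
  B3: preds {B0,B2}: {B0} ∩ {B0,B2} = {B0}; idom=B0
  B5: preds {B2,B4}: {B0,B2} ∩ {B0,B3,B4} = {B0}; idom=B0

DF walk-up:
  join B3 pred B0: · stop@B0
  join B3 pred B2: B2 stop@B0
  join B5 pred B2: B2 stop@B0
  join B5 pred B4: B4→B3 stop@B0
  B0 → ∅
  B1 → ∅
  B2 → {B3,B5}
  B3 → {B5}
  B4 → {B5}
  B5 → ∅
  B6 → ∅
  B7 → ∅

φ for h: defs {B2,B4}
  DF⁺ = {B3,B5}

Answer: ["B3", "B5"]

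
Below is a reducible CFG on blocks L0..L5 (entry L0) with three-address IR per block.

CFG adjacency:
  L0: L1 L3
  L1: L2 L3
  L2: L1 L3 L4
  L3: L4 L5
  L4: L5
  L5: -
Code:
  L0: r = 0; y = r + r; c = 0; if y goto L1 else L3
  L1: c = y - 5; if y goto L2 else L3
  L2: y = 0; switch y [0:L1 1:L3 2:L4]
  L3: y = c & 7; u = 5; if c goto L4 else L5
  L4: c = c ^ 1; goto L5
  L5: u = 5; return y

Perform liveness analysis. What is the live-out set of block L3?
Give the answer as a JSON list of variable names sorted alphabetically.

Block summaries:
  L0: def={c,r,y} ue=∅
  L1: def={c} ue={y}
  L2: def={y} ue=∅
  L3: def={u,y} ue={c}
  L4: def={c} ue={c}
  L5: def={u} ue={y}

Liveness:
  L0: in=∅ out={c,y}
  L1: in={y} out={c}
  L2: in={c} out={c,y}
  L3: in={c} out={c,y}
  L4: in={c,y} out={y}
  L5: in={y} out=∅

live-out(L3) = ["c", "y"]

Answer: ["c", "y"]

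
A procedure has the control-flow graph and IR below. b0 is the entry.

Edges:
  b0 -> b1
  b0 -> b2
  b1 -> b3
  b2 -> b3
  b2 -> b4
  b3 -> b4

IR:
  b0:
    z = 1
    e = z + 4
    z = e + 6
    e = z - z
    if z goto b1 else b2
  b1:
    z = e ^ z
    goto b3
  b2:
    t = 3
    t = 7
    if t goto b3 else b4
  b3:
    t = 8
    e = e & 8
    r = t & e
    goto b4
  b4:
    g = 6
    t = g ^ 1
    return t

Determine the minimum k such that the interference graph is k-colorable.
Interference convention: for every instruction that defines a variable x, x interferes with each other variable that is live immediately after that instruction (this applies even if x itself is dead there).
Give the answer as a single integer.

def/use:
  b0: def={e,z} ue=∅
  b1: def={z} ue={e,z}
  b2: def={t} ue=∅
  b3: def={e,r,t} ue={e}
  b4: def={g,t} ue=∅

Backward fixpoint:
  b0 li=∅ lo={e,z}
  b1 li={e,z} lo={e}
  b2 li={e} lo={e}
  b3 li={e} lo=∅
  b4 li=∅ lo=∅

Interfere edges:
  e: {t,z}
  g: ∅
  r: ∅
  t: {e}
  z: {e}

Colouring:
  lower bound: {e,t} mutually conflict ⇒ χ ≥ 2
  assign e→R0 g→R0 r→R0 t→R1 z→R1 — no edge inside a register ⇒ χ ≤ 2
  χ = 2

Answer: 2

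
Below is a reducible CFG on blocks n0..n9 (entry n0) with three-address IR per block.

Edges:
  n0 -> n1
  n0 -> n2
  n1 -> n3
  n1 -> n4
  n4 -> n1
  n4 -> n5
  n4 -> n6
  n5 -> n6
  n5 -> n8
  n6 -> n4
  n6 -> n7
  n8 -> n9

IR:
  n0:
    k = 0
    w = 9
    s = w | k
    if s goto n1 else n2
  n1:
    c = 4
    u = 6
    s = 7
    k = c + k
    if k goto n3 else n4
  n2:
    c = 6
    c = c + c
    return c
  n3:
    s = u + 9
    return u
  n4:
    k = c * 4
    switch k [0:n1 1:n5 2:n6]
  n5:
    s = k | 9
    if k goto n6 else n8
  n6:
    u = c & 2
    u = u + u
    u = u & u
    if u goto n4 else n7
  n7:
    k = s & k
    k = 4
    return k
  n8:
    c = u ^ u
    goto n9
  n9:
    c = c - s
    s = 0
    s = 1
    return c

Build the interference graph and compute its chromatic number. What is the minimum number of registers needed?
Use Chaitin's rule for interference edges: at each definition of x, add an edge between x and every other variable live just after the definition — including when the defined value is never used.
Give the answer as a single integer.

Block summaries:
  n0: {k,s,w} / ∅
  n1: {c,k,s,u} / {k}
  n2: {c} / ∅
  n3: {s} / {u}
  n4: {k} / {c}
  n5: {s} / {k}
  n6: {u} / {c}
  n7: {k} / {k,s}
  n8: {c} / {u}
  n9: {c,s} / {c,s}

Liveness:
  n0: in=∅ out={k}
  n1: in={k} out={c,s,u}
  n2: in=∅ out=∅
  n3: in={u} out=∅
  n4: in={c,s,u} out={c,k,s,u}
  n5: in={c,k,u} out={c,k,s,u}
  n6: in={c,k,s} out={c,k,s,u}
  n7: in={k,s} out=∅
  n8: in={s,u} out={c,s}
  n9: in={c,s} out=∅

Conflict graph:
  c↔{k,s,u}
  k↔{c,s,u,w}
  s↔{c,k,u}
  u↔{c,k,s}
  w↔{k}

Chromatic number:
  lower bound: {c,k,s,u} mutually conflict ⇒ χ ≥ 4
  4-colouring: R0={k}  R1={c,w}  R2={s}  R3={u}
  χ = 4

Answer: 4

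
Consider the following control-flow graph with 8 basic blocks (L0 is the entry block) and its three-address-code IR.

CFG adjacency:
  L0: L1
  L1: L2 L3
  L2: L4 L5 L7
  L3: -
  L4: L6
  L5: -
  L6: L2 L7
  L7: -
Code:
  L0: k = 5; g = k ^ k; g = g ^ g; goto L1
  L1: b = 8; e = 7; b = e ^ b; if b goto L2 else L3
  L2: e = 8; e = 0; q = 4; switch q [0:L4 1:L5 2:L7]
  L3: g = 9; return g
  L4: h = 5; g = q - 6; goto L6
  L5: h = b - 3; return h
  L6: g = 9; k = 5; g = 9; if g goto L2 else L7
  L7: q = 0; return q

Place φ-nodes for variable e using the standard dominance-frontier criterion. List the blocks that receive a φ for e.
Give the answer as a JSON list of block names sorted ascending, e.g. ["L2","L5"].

Answer: ["L2"]

Working:
idom tree: L1←L0 L2←L1 L3←L1 L4←L2 L5←L2 L6←L4 L7←L2
Dom at joins:
  L2: preds {L1,L6}: {L0,L1} ∩ {L0,L1,L2,L4,L6} = {L0,L1}; idom=L1
  L7: preds {L2,L6}: {L0,L1,L2} ∩ {L0,L1,L2,L4,L6} = {L0,L1,L2}; idom=L2

DF derivation:
  L2←L1: walk · to L1
  L2←L6: walk L6→L4→L2 to L1
  L7←L2: walk · to L2
  L7←L6: walk L6→L4 to L2
  L0: DF=∅
  L1: DF=∅
  L2: DF={L2}
  L3: DF=∅
  L4: DF={L2,L7}
  L5: DF=∅
  L6: DF={L2,L7}
  L7: DF=∅

φ for e: defs {L1,L2}
  DF⁺ = {L2}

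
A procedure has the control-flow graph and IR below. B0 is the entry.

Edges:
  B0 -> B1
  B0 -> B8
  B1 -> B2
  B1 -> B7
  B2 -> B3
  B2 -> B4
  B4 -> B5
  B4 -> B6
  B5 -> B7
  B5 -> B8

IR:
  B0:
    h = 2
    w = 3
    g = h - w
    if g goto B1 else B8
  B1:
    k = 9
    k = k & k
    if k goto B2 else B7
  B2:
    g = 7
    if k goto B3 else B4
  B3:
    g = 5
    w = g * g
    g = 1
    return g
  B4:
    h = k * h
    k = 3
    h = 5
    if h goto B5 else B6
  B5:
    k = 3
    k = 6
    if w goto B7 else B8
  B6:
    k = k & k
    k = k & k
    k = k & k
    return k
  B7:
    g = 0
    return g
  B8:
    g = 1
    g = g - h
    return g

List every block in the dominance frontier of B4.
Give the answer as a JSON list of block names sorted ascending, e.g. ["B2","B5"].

idom tree: B1←B0 B2←B1 B3←B2 B4←B2 B5←B4 B6←B4 B7←B1 B8←B0
Dom at joins:
  B7: preds {B1,B5}: {B0,B1} ∩ {B0,B1,B2,B4,B5} = {B0,B1}; idom=B1
  B8: preds {B0,B5}: {B0} ∩ {B0,B1,B2,B4,B5} = {B0}; idom=B0

Frontier:
  join B7 pred B1: · stop@B1
  join B7 pred B5: B5→B4→B2 stop@B1
  join B8 pred B0: · stop@B0
  join B8 pred B5: B5→B4→B2→B1 stop@B0
  DF(B0)=∅
  DF(B1)={B8}
  DF(B2)={B7,B8}
  DF(B3)=∅
  DF(B4)={B7,B8}
  DF(B5)={B7,B8}
  DF(B6)=∅
  DF(B7)=∅
  DF(B8)=∅

DF(B4) = ["B7", "B8"]

Answer: ["B7", "B8"]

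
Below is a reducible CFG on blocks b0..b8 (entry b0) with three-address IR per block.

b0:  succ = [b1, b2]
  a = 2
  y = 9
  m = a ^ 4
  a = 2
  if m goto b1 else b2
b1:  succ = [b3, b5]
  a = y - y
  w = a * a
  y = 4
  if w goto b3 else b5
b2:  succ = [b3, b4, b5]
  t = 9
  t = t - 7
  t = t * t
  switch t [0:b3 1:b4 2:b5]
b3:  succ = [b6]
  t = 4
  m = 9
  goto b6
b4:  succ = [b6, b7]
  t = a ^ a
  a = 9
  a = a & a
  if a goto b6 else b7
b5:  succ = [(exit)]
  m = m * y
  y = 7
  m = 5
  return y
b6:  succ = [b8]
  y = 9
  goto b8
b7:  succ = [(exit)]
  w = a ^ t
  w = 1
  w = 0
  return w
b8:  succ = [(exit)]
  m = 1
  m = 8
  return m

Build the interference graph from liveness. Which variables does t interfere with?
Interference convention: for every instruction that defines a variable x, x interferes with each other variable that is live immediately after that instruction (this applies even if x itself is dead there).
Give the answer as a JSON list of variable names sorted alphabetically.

Answer: ["a", "m", "y"]

Working:
Block summaries:
  b0: def={a,m,y} ue=∅
  b1: def={a,w,y} ue={y}
  b2: def={t} ue=∅
  b3: def={m,t} ue=∅
  b4: def={a,t} ue={a}
  b5: def={m,y} ue={m,y}
  b6: def={y} ue=∅
  b7: def={w} ue={a,t}
  b8: def={m} ue=∅

Live sets:
  b0 li=∅ lo={a,m,y}
  b1 li={m,y} lo={m,y}
  b2 li={a,m,y} lo={a,m,y}
  b3 li=∅ lo=∅
  b4 li={a} lo={a,t}
  b5 li={m,y} lo=∅
  b6 li=∅ lo=∅
  b7 li={a,t} lo=∅
  b8 li=∅ lo=∅

Interference:
  a: {m,t,y}
  m: {a,t,w,y}
  t: {a,m,y}
  w: {m,y}
  y: {a,m,t,w}

N(t) = ["a", "m", "y"]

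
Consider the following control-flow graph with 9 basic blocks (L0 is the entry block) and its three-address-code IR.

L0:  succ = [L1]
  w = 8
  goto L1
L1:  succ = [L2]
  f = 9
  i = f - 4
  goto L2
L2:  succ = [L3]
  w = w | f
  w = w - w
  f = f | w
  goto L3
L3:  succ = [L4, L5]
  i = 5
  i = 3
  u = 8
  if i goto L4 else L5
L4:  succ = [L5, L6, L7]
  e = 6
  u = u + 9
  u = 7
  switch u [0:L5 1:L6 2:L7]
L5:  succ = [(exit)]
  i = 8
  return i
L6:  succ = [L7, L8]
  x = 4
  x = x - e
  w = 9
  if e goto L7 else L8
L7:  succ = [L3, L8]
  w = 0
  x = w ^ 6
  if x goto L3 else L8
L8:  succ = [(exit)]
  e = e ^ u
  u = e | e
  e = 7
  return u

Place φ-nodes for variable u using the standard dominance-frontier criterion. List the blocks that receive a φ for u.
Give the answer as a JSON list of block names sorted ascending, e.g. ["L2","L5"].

idom tree: L1←L0 L2←L1 L3←L2 L4←L3 L5←L3 L6←L4 L7←L4 L8←L4
Dom at joins:
  L3: preds {L2,L7}: {L0,L1,L2} ∩ {L0,L1,L2,L3,L4,L7} = {L0,L1,L2}; idom=L2
  L5: preds {L3,L4}: {L0,L1,L2,L3} ∩ {L0,L1,L2,L3,L4} = {L0,L1,L2,L3}; idom=L3
  L7: preds {L4,L6}: {L0,L1,L2,L3,L4} ∩ {L0,L1,L2,L3,L4,L6} = {L0,L1,L2,L3,L4}; idom=L4
  L8: preds {L6,L7}: {L0,L1,L2,L3,L4,L6} ∩ {L0,L1,L2,L3,L4,L7} = {L0,L1,L2,L3,L4}; idom=L4

DF derivation:
  join L3 pred L2: · stop@L2
  join L3 pred L7: L7→L4→L3 stop@L2
  join L5 pred L3: · stop@L3
  join L5 pred L4: L4 stop@L3
  join L7 pred L4: · stop@L4
  join L7 pred L6: L6 stop@L4
  join L8 pred L6: L6 stop@L4
  join L8 pred L7: L7 stop@L4
  L0: DF=∅
  L1: DF=∅
  L2: DF=∅
  L3: DF={L3}
  L4: DF={L3,L5}
  L5: DF=∅
  L6: DF={L7,L8}
  L7: DF={L3,L8}
  L8: DF=∅

φ for u: defs {L3,L4,L8}
  DF⁺ = {L3,L5}

Answer: ["L3", "L5"]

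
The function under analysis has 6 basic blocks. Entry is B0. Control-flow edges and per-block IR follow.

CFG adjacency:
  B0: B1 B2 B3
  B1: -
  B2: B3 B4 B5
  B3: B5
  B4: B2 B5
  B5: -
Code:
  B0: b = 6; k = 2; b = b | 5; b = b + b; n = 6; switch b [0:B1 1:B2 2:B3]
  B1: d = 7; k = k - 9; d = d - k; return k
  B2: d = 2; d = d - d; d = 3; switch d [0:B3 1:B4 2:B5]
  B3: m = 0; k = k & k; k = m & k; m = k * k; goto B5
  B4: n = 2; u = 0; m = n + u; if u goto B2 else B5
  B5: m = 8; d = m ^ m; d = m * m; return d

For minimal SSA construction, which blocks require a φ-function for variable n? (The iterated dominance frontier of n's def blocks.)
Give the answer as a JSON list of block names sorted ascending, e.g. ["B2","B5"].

idom tree: B1←B0 B2←B0 B3←B0 B4←B2 B5←B0
Join-block Dom:
  B2: preds {B0,B4}: {B0} ∩ {B0,B2,B4} = {B0}; idom=B0
  B3: preds {B0,B2}: {B0} ∩ {B0,B2} = {B0}; idom=B0
  B5: preds {B2,B3,B4}: {B0,B2} ∩ {B0,B3} ∩ {B0,B2,B4} = {B0}; idom=B0

Frontier:
  B2←B0: walk · to B0
  B2←B4: walk B4→B2 to B0
  B3←B0: walk · to B0
  B3←B2: walk B2 to B0
  B5←B2: walk B2 to B0
  B5←B3: walk B3 to B0
  B5←B4: walk B4→B2 to B0
  B0 → ∅
  B1 → ∅
  B2 → {B2,B3,B5}
  B3 → {B5}
  B4 → {B2,B5}
  B5 → ∅

φ for n: defs {B0,B4}
  DF⁺ = {B2,B3,B5}

Answer: ["B2", "B3", "B5"]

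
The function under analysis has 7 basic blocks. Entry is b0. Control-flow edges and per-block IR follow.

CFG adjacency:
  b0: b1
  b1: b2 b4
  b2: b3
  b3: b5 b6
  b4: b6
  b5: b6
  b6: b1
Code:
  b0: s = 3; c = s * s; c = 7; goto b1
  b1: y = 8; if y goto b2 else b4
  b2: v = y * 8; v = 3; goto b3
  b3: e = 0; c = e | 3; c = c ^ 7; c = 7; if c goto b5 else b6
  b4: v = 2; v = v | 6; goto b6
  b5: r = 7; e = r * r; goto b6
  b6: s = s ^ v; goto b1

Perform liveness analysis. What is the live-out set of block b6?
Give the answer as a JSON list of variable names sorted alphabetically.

Answer: ["s"]

Analysis:
Per-block:
  b0: {c,s} / ∅
  b1: {y} / ∅
  b2: {v} / {y}
  b3: {c,e} / ∅
  b4: {v} / ∅
  b5: {e,r} / ∅
  b6: {s} / {s,v}

Backward fixpoint:
  b0: in=∅ out={s}
  b1: in={s} out={s,y}
  b2: in={s,y} out={s,v}
  b3: in={s,v} out={s,v}
  b4: in={s} out={s,v}
  b5: in={s,v} out={s,v}
  b6: in={s,v} out={s}

live-out(b6) = ["s"]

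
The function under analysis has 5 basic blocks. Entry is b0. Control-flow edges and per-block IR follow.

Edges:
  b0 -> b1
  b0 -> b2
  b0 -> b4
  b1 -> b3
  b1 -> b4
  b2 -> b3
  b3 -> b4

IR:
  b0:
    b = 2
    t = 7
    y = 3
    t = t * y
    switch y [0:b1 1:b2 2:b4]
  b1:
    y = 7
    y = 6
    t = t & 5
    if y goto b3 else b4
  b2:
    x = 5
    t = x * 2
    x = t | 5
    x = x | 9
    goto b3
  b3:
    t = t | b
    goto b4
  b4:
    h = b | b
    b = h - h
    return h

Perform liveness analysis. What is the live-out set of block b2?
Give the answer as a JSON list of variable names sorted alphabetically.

Answer: ["b", "t"]

Analysis:
Per-block:
  b0: {b,t,y} / ∅
  b1: {t,y} / {t}
  b2: {t,x} / ∅
  b3: {t} / {b,t}
  b4: {b,h} / {b}

Live sets:
  b0: in=∅ out={b,t}
  b1: in={b,t} out={b,t}
  b2: in={b} out={b,t}
  b3: in={b,t} out={b}
  b4: in={b} out=∅

live-out(b2) = ["b", "t"]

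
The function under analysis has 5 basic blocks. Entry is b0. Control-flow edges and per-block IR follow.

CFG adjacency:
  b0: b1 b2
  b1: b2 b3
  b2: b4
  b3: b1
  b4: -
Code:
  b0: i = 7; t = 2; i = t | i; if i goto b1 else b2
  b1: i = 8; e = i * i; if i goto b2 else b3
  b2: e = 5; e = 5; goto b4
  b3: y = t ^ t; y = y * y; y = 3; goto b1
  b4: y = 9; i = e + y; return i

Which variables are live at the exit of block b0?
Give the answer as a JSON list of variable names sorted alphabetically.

Answer: ["t"]

Analysis:
Block summaries:
  b0: def={i,t} ue=∅
  b1: def={e,i} ue=∅
  b2: def={e} ue=∅
  b3: def={y} ue={t}
  b4: def={i,y} ue={e}

Live sets:
  live b0: ∅→{t}
  live b1: {t}→{t}
  live b2: ∅→{e}
  live b3: {t}→{t}
  live b4: {e}→∅

live-out(b0) = ["t"]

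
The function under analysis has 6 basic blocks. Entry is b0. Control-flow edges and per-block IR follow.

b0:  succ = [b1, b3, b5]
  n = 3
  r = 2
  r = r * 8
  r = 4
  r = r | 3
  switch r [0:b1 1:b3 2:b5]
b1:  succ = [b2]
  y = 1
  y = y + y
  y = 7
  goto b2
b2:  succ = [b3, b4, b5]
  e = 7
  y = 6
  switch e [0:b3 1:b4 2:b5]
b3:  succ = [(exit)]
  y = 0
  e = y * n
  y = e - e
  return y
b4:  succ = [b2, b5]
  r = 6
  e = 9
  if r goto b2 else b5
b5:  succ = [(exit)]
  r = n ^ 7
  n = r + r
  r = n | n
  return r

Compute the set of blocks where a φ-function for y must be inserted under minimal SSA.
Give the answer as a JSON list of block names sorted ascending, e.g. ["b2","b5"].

idom tree: b1←b0 b2←b1 b3←b0 b4←b2 b5←b0
Dom∩ at merges:
  b2: preds {b1,b4}: {b0,b1} ∩ {b0,b1,b2,b4} = {b0,b1}; idom=b1
  b3: preds {b0,b2}: {b0} ∩ {b0,b1,b2} = {b0}; idom=b0
  b5: preds {b0,b2,b4}: {b0} ∩ {b0,b1,b2} ∩ {b0,b1,b2,b4} = {b0}; idom=b0

Frontier:
  b2←b1: walk · to b1
  b2←b4: walk b4→b2 to b1
  b3←b0: walk · to b0
  b3←b2: walk b2→b1 to b0
  b5←b0: walk · to b0
  b5←b2: walk b2→b1 to b0
  b5←b4: walk b4→b2→b1 to b0
  b0: DF=∅
  b1: DF={b3,b5}
  b2: DF={b2,b3,b5}
  b3: DF=∅
  b4: DF={b2,b5}
  b5: DF=∅

φ for y: defs {b1,b2,b3}
  DF⁺ = {b2,b3,b5}

Answer: ["b2", "b3", "b5"]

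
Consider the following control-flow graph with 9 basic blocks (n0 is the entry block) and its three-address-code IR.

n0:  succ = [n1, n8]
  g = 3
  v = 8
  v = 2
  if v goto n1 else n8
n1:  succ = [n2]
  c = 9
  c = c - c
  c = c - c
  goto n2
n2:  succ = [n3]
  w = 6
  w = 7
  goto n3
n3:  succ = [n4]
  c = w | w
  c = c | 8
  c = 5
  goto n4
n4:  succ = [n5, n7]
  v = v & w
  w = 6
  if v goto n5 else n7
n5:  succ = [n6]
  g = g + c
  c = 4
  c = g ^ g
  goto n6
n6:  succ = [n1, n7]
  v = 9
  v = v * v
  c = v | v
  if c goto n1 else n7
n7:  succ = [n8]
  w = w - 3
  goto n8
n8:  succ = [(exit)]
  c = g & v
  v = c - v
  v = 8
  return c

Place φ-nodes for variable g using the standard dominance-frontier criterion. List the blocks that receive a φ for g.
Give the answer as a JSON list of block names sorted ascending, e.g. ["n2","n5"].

Answer: ["n1", "n7", "n8"]

Analysis:
idom tree: n1←n0 n2←n1 n3←n2 n4←n3 n5←n4 n6←n5 n7←n4 n8←n0
Dom at joins:
  n1: preds {n0,n6}: {n0} ∩ {n0,n1,n2,n3,n4,n5,n6} = {n0}; idom=n0
  n7: preds {n4,n6}: {n0,n1,n2,n3,n4} ∩ {n0,n1,n2,n3,n4,n5,n6} = {n0,n1,n2,n3,n4}; idom=n4
  n8: preds {n0,n7}: {n0} ∩ {n0,n1,n2,n3,n4,n7} = {n0}; idom=n0

DF derivation:
  n1←n0: walk · to n0
  n1←n6: walk n6→n5→n4→n3→n2→n1 to n0
  n7←n4: walk · to n4
  n7←n6: walk n6→n5 to n4
  n8←n0: walk · to n0
  n8←n7: walk n7→n4→n3→n2→n1 to n0
  DF(n0)=∅
  DF(n1)={n1,n8}
  DF(n2)={n1,n8}
  DF(n3)={n1,n8}
  DF(n4)={n1,n8}
  DF(n5)={n1,n7}
  DF(n6)={n1,n7}
  DF(n7)={n8}
  DF(n8)=∅

φ for g: defs {n0,n5}
  DF⁺ = {n1,n7,n8}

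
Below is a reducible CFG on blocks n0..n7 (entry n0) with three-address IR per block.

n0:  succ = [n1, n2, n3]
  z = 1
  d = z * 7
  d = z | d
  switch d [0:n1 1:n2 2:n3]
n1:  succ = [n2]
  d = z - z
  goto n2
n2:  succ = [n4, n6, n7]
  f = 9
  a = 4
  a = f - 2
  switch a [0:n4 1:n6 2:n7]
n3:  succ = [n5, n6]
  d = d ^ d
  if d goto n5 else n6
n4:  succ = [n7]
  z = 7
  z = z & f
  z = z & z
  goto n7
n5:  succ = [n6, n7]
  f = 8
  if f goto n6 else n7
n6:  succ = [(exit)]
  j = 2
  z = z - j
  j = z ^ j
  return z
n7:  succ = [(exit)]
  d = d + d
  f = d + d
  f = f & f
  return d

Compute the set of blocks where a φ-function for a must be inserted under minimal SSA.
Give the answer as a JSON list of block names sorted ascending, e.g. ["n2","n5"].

idom tree: n1←n0 n2←n0 n3←n0 n4←n2 n5←n3 n6←n0 n7←n0
Dom∩ at merges:
  n2: preds {n0,n1}: {n0} ∩ {n0,n1} = {n0}; idom=n0
  n6: preds {n2,n3,n5}: {n0,n2} ∩ {n0,n3} ∩ {n0,n3,n5} = {n0}; idom=n0
  n7: preds {n2,n4,n5}: {n0,n2} ∩ {n0,n2,n4} ∩ {n0,n3,n5} = {n0}; idom=n0

DF walk-up:
  join n2 pred n0: · stop@n0
  join n2 pred n1: n1 stop@n0
  join n6 pred n2: n2 stop@n0
  join n6 pred n3: n3 stop@n0
  join n6 pred n5: n5→n3 stop@n0
  join n7 pred n2: n2 stop@n0
  join n7 pred n4: n4→n2 stop@n0
  join n7 pred n5: n5→n3 stop@n0
  n0 → ∅
  n1 → {n2}
  n2 → {n6,n7}
  n3 → {n6,n7}
  n4 → {n7}
  n5 → {n6,n7}
  n6 → ∅
  n7 → ∅

φ for a: defs {n2}
  DF⁺ = {n6,n7}

Answer: ["n6", "n7"]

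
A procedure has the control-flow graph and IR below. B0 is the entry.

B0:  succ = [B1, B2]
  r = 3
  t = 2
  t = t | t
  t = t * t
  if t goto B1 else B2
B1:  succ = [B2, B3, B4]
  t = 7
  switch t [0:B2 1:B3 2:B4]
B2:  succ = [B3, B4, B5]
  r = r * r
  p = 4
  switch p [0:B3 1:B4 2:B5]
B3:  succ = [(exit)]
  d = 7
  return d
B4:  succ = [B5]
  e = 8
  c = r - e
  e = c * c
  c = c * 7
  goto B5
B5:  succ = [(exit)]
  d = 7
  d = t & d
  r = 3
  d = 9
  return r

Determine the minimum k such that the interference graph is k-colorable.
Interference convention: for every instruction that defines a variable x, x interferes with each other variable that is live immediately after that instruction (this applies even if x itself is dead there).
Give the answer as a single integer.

Answer: 3

Analysis:
Block summaries:
  B0 def {r,t} use ∅
  B1 def {t} use ∅
  B2 def {p,r} use {r}
  B3 def {d} use ∅
  B4 def {c,e} use {r}
  B5 def {d,r} use {t}

Liveness:
  B0: in=∅ out={r,t}
  B1: in={r} out={r,t}
  B2: in={r,t} out={r,t}
  B3: in=∅ out=∅
  B4: in={r,t} out={t}
  B5: in={t} out=∅

Interfere edges:
  c↔{e,t}
  d↔{r,t}
  e↔{c,r,t}
  p↔{r,t}
  r↔{d,e,p,t}
  t↔{c,d,e,p,r}

Colouring:
  lower bound: {c,e,t} mutually conflict ⇒ χ ≥ 3
  3-colouring: R0={t}  R1={c,r}  R2={d,e,p}
  χ = 3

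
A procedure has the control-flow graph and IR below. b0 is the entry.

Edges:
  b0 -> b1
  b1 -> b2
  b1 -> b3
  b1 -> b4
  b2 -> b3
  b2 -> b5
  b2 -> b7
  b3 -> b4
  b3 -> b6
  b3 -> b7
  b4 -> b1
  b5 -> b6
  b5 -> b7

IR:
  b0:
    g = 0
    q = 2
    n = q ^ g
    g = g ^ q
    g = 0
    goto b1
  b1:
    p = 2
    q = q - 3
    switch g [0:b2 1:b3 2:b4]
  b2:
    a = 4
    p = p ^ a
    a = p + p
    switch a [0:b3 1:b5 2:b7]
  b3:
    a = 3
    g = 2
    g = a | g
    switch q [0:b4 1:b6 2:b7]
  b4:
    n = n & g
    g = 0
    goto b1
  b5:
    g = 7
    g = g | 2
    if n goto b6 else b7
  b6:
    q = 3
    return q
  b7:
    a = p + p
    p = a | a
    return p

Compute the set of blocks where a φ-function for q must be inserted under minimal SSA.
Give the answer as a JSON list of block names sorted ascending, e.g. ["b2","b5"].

idom tree: b1←b0 b2←b1 b3←b1 b4←b1 b5←b2 b6←b1 b7←b1
Join-block Dom:
  b1: preds {b0,b4}: {b0} ∩ {b0,b1,b4} = {b0}; idom=b0
  b3: preds {b1,b2}: {b0,b1} ∩ {b0,b1,b2} = {b0,b1}; idom=b1
  b4: preds {b1,b3}: {b0,b1} ∩ {b0,b1,b3} = {b0,b1}; idom=b1
  b6: preds {b3,b5}: {b0,b1,b3} ∩ {b0,b1,b2,b5} = {b0,b1}; idom=b1
  b7: preds {b2,b3,b5}: {b0,b1,b2} ∩ {b0,b1,b3} ∩ {b0,b1,b2,b5} = {b0,b1}; idom=b1

DF derivation:
  join b1 pred b0: · stop@b0
  join b1 pred b4: b4→b1 stop@b0
  join b3 pred b1: · stop@b1
  join b3 pred b2: b2 stop@b1
  join b4 pred b1: · stop@b1
  join b4 pred b3: b3 stop@b1
  join b6 pred b3: b3 stop@b1
  join b6 pred b5: b5→b2 stop@b1
  join b7 pred b2: b2 stop@b1
  join b7 pred b3: b3 stop@b1
  join b7 pred b5: b5→b2 stop@b1
  b0: DF=∅
  b1: DF={b1}
  b2: DF={b3,b6,b7}
  b3: DF={b4,b6,b7}
  b4: DF={b1}
  b5: DF={b6,b7}
  b6: DF=∅
  b7: DF=∅

φ for q: defs {b0,b1,b6}
  DF⁺ = {b1}

Answer: ["b1"]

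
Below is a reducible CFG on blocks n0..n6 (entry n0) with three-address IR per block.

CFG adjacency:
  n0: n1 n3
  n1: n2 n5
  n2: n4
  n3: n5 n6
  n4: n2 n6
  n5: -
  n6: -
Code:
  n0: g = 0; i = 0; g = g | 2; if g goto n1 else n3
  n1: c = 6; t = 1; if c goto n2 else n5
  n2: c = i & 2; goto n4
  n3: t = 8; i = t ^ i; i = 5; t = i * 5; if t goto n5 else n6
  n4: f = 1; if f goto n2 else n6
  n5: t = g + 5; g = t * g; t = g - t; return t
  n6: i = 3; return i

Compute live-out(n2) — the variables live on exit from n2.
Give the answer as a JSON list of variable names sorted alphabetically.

Per-block:
  n0: {g,i} / ∅
  n1: {c,t} / ∅
  n2: {c} / {i}
  n3: {i,t} / {i}
  n4: {f} / ∅
  n5: {g,t} / {g}
  n6: {i} / ∅

Liveness:
  n0: in=∅ out={g,i}
  n1: in={g,i} out={g,i}
  n2: in={i} out={i}
  n3: in={g,i} out={g}
  n4: in={i} out={i}
  n5: in={g} out=∅
  n6: in=∅ out=∅

live-out(n2) = ["i"]

Answer: ["i"]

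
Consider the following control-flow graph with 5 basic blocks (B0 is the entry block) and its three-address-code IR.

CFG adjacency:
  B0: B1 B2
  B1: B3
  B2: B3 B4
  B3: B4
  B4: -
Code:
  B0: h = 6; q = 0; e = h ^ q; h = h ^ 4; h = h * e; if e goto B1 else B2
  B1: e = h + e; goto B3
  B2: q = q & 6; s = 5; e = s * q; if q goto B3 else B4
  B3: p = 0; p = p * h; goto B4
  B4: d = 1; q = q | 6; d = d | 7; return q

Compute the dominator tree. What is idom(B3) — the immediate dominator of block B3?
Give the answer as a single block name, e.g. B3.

Answer: B0

Analysis:
idom tree: B1←B0 B2←B0 B3←B0 B4←B0
Dom at joins:
  B3: preds {B1,B2}: {B0,B1} ∩ {B0,B2} = {B0}; idom=B0
  B4: preds {B2,B3}: {B0,B2} ∩ {B0,B3} = {B0}; idom=B0

idom(B3) = B0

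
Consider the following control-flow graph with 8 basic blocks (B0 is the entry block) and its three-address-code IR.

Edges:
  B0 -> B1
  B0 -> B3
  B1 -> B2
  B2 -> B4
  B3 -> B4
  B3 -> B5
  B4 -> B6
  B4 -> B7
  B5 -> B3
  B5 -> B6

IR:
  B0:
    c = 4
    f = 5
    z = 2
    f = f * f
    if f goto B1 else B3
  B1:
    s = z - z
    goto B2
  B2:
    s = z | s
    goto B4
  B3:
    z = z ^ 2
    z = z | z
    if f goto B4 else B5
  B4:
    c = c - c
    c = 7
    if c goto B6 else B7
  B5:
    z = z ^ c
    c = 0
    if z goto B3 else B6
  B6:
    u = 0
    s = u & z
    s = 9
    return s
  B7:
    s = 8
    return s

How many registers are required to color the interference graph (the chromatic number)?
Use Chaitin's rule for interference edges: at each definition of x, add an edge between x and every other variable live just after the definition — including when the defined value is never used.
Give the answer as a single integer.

Answer: 3

Working:
Per-block:
  B0: def={c,f,z} ue=∅
  B1: def={s} ue={z}
  B2: def={s} ue={s,z}
  B3: def={z} ue={f,z}
  B4: def={c} ue={c}
  B5: def={c,z} ue={c,z}
  B6: def={s,u} ue={z}
  B7: def={s} ue=∅

Live sets:
  B0 li=∅ lo={c,f,z}
  B1 li={c,z} lo={c,s,z}
  B2 li={c,s,z} lo={c,z}
  B3 li={c,f,z} lo={c,f,z}
  B4 li={c,z} lo={z}
  B5 li={c,f,z} lo={c,f,z}
  B6 li={z} lo=∅
  B7 li=∅ lo=∅

Interference:
  c↔{f,s,z}
  f↔{c,z}
  s↔{c,z}
  u↔{z}
  z↔{c,f,s,u}

Registers:
  lower bound: {c,f,z} mutually conflict ⇒ χ ≥ 3
  assign c→r1 f→r2 s→r2 u→r1 z→r0 — no edge inside a register ⇒ χ ≤ 3
  χ = 3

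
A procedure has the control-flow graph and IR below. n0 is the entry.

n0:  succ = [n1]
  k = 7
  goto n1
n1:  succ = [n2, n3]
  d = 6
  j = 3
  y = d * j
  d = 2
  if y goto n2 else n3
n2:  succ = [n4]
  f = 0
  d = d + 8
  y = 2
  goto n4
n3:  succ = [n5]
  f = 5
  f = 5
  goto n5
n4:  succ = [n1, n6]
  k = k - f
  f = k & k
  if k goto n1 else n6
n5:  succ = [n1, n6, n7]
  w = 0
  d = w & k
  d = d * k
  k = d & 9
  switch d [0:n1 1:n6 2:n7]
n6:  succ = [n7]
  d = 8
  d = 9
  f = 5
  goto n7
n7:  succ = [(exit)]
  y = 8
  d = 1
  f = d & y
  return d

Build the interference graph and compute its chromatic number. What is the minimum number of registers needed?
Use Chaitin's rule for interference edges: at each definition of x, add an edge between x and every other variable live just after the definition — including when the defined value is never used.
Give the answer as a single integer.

Per-block:
  n0: {k} / ∅
  n1: {d,j,y} / ∅
  n2: {d,f,y} / {d}
  n3: {f} / ∅
  n4: {f,k} / {f,k}
  n5: {d,k,w} / {k}
  n6: {d,f} / ∅
  n7: {d,f,y} / ∅

Liveness:
  live n0: ∅→{k}
  live n1: {k}→{d,k}
  live n2: {d,k}→{f,k}
  live n3: {k}→{k}
  live n4: {f,k}→{k}
  live n5: {k}→{k}
  live n6: ∅→∅
  live n7: ∅→∅

Conflict graph:
  d: {f,j,k,y}
  f: {d,k,y}
  j: {d,k}
  k: {d,f,j,w,y}
  w: {k}
  y: {d,f,k}

Registers:
  lower bound: {d,f,k,y} mutually conflict ⇒ χ ≥ 4
  assign d→c1 f→c2 j→c2 k→c0 w→c1 y→c3 — no edge inside a register ⇒ χ ≤ 4
  χ = 4

Answer: 4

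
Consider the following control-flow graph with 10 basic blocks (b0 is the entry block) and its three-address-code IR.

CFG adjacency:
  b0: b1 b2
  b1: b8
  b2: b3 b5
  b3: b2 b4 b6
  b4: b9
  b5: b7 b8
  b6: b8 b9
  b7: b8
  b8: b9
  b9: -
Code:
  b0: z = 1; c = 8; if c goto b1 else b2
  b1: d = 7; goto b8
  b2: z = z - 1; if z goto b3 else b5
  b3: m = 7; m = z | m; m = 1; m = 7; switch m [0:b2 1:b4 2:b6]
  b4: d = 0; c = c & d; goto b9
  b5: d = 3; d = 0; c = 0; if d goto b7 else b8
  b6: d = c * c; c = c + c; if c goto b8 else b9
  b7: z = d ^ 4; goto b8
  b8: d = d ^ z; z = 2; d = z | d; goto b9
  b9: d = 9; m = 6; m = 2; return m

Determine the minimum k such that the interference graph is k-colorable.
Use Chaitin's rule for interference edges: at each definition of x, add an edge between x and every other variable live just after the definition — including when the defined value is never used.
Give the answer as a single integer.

def/use:
  b0: def={c,z} ue=∅
  b1: def={d} ue=∅
  b2: def={z} ue={z}
  b3: def={m} ue={z}
  b4: def={c,d} ue={c}
  b5: def={c,d} ue=∅
  b6: def={c,d} ue={c}
  b7: def={z} ue={d}
  b8: def={d,z} ue={d,z}
  b9: def={d,m} ue=∅

Backward fixpoint:
  b0: in=∅ out={c,z}
  b1: in={z} out={d,z}
  b2: in={c,z} out={c,z}
  b3: in={c,z} out={c,z}
  b4: in={c} out=∅
  b5: in={z} out={d,z}
  b6: in={c,z} out={d,z}
  b7: in={d} out={d,z}
  b8: in={d,z} out=∅
  b9: in=∅ out=∅

Interference:
  c — {d,m,z}
  d — {c,z}
  m — {c,z}
  z — {c,d,m}

Colouring:
  lower bound: {c,d,z} mutually conflict ⇒ χ ≥ 3
  assign c→c0 d→c2 m→c2 z→c1 — no edge inside a register ⇒ χ ≤ 3
  χ = 3

Answer: 3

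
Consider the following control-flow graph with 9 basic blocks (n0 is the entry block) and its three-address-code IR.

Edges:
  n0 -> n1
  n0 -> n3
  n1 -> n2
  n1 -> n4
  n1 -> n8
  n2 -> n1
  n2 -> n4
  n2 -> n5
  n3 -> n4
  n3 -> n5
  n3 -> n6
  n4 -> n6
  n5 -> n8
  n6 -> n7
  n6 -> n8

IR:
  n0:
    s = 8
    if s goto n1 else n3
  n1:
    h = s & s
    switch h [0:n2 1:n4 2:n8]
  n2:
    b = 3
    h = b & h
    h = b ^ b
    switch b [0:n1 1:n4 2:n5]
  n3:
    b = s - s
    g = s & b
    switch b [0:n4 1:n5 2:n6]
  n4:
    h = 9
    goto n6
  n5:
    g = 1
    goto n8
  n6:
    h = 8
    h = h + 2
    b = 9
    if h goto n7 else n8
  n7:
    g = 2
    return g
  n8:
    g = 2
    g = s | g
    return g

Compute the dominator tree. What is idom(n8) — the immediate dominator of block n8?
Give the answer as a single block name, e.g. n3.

idom tree: n1←n0 n2←n1 n3←n0 n4←n0 n5←n0 n6←n0 n7←n6 n8←n0
Dom at joins:
  n1: preds {n0,n2}: {n0} ∩ {n0,n1,n2} = {n0}; idom=n0
  n4: preds {n1,n2,n3}: {n0,n1} ∩ {n0,n1,n2} ∩ {n0,n3} = {n0}; idom=n0
  n5: preds {n2,n3}: {n0,n1,n2} ∩ {n0,n3} = {n0}; idom=n0
  n6: preds {n3,n4}: {n0,n3} ∩ {n0,n4} = {n0}; idom=n0
  n8: preds {n1,n5,n6}: {n0,n1} ∩ {n0,n5} ∩ {n0,n6} = {n0}; idom=n0

idom(n8) = n0

Answer: n0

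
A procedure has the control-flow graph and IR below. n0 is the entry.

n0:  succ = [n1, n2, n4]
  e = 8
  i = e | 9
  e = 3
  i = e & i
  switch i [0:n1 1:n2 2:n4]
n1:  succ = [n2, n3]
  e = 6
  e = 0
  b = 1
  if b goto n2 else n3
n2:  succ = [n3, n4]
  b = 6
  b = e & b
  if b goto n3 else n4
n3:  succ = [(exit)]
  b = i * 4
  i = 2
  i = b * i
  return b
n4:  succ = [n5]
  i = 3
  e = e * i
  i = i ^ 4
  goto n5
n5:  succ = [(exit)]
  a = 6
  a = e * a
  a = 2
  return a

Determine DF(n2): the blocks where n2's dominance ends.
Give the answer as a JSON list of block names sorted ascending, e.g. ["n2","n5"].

idom tree: n1←n0 n2←n0 n3←n0 n4←n0 n5←n4
Join-block Dom:
  n2: preds {n0,n1}: {n0} ∩ {n0,n1} = {n0}; idom=n0
  n3: preds {n1,n2}: {n0,n1} ∩ {n0,n2} = {n0}; idom=n0
  n4: preds {n0,n2}: {n0} ∩ {n0,n2} = {n0}; idom=n0

DF walk-up:
  n2←n0: walk · to n0
  n2←n1: walk n1 to n0
  n3←n1: walk n1 to n0
  n3←n2: walk n2 to n0
  n4←n0: walk · to n0
  n4←n2: walk n2 to n0
  DF(n0)=∅
  DF(n1)={n2,n3}
  DF(n2)={n3,n4}
  DF(n3)=∅
  DF(n4)=∅
  DF(n5)=∅

DF(n2) = ["n3", "n4"]

Answer: ["n3", "n4"]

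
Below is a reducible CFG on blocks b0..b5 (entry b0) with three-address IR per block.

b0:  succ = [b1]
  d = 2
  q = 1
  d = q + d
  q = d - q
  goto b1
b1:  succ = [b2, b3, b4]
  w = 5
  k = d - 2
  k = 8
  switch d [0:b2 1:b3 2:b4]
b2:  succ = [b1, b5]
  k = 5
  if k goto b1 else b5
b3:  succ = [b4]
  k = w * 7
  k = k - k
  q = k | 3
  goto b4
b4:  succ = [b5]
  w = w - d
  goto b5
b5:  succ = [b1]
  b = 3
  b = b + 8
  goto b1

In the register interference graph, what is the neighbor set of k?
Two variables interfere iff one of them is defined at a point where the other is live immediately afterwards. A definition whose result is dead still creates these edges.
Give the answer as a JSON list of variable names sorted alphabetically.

Per-block:
  b0: {d,q} / ∅
  b1: {k,w} / {d}
  b2: {k} / ∅
  b3: {k,q} / {w}
  b4: {w} / {d,w}
  b5: {b} / ∅

Liveness:
  b0 li=∅ lo={d}
  b1 li={d} lo={d,w}
  b2 li={d} lo={d}
  b3 li={d,w} lo={d,w}
  b4 li={d,w} lo={d}
  b5 li={d} lo={d}

Interference:
  b — {d}
  d — {b,k,q,w}
  k — {d,w}
  q — {d,w}
  w — {d,k,q}

N(k) = ["d", "w"]

Answer: ["d", "w"]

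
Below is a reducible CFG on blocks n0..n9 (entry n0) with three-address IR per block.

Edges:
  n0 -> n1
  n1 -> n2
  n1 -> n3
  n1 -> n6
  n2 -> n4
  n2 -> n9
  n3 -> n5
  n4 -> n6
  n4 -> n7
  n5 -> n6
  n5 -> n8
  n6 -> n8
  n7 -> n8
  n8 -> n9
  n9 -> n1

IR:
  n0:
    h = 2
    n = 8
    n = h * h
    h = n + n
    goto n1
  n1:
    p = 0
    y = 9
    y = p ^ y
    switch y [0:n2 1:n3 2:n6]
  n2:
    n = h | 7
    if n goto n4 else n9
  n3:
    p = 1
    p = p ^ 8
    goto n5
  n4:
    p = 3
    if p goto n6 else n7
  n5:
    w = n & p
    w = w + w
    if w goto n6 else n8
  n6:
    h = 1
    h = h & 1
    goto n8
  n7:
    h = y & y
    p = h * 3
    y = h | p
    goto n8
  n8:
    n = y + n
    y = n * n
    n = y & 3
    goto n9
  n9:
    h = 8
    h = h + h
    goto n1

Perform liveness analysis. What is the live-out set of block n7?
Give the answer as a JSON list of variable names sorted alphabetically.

Answer: ["n", "y"]

Analysis:
Per-block:
  n0: {h,n} / ∅
  n1: {p,y} / ∅
  n2: {n} / {h}
  n3: {p} / ∅
  n4: {p} / ∅
  n5: {w} / {n,p}
  n6: {h} / ∅
  n7: {h,p,y} / {y}
  n8: {n,y} / {n,y}
  n9: {h} / ∅

Live sets:
  n0: in=∅ out={h,n}
  n1: in={h,n} out={h,n,y}
  n2: in={h,y} out={n,y}
  n3: in={n,y} out={n,p,y}
  n4: in={n,y} out={n,y}
  n5: in={n,p,y} out={n,y}
  n6: in={n,y} out={n,y}
  n7: in={n,y} out={n,y}
  n8: in={n,y} out={n}
  n9: in={n} out={h,n}

live-out(n7) = ["n", "y"]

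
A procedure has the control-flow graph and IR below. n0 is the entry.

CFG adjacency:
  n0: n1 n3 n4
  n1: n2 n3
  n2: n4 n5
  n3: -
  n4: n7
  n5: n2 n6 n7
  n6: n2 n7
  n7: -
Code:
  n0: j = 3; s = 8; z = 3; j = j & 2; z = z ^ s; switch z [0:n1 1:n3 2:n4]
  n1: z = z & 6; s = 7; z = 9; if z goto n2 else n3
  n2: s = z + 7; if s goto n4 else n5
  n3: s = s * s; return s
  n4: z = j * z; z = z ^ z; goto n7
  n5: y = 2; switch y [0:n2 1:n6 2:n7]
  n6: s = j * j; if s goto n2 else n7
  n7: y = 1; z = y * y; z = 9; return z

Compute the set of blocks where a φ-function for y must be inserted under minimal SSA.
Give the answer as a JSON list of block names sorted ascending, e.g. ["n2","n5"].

Answer: ["n2", "n4", "n7"]

Derivation:
idom tree: n1←n0 n2←n1 n3←n0 n4←n0 n5←n2 n6←n5 n7←n0
Join-block Dom:
  n2: preds {n1,n5,n6}: {n0,n1} ∩ {n0,n1,n2,n5} ∩ {n0,n1,n2,n5,n6} = {n0,n1}; idom=n1
  n3: preds {n0,n1}: {n0} ∩ {n0,n1} = {n0}; idom=n0
  n4: preds {n0,n2}: {n0} ∩ {n0,n1,n2} = {n0}; idom=n0
  n7: preds {n4,n5,n6}: {n0,n4} ∩ {n0,n1,n2,n5} ∩ {n0,n1,n2,n5,n6} = {n0}; idom=n0

Frontier:
  join n2 pred n1: · stop@n1
  join n2 pred n5: n5→n2 stop@n1
  join n2 pred n6: n6→n5→n2 stop@n1
  join n3 pred n0: · stop@n0
  join n3 pred n1: n1 stop@n0
  join n4 pred n0: · stop@n0
  join n4 pred n2: n2→n1 stop@n0
  join n7 pred n4: n4 stop@n0
  join n7 pred n5: n5→n2→n1 stop@n0
  join n7 pred n6: n6→n5→n2→n1 stop@n0
  n0 → ∅
  n1 → {n3,n4,n7}
  n2 → {n2,n4,n7}
  n3 → ∅
  n4 → {n7}
  n5 → {n2,n7}
  n6 → {n2,n7}
  n7 → ∅

φ for y: defs {n5,n7}
  DF⁺ = {n2,n4,n7}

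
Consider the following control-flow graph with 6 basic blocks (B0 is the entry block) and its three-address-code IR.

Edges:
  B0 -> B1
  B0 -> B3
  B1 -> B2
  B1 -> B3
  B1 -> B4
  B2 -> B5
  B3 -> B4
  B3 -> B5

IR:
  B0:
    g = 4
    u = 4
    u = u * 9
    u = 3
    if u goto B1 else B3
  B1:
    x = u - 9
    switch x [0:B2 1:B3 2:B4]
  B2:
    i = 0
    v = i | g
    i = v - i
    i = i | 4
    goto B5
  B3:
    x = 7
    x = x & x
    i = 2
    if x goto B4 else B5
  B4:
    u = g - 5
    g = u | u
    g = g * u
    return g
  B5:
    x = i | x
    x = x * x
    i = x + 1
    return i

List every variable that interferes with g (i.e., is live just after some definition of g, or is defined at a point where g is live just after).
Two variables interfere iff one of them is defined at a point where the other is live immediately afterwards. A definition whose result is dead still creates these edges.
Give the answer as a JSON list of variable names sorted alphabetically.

Answer: ["i", "u", "x"]

Derivation:
def/use:
  B0: def={g,u} ue=∅
  B1: def={x} ue={u}
  B2: def={i,v} ue={g}
  B3: def={i,x} ue=∅
  B4: def={g,u} ue={g}
  B5: def={i,x} ue={i,x}

Backward fixpoint:
  B0 li=∅ lo={g,u}
  B1 li={g,u} lo={g,x}
  B2 li={g,x} lo={i,x}
  B3 li={g} lo={g,i,x}
  B4 li={g} lo=∅
  B5 li={i,x} lo=∅

Interfere edges:
  g↔{i,u,x}
  i↔{g,v,x}
  u↔{g}
  v↔{i,x}
  x↔{g,i,v}

N(g) = ["i", "u", "x"]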